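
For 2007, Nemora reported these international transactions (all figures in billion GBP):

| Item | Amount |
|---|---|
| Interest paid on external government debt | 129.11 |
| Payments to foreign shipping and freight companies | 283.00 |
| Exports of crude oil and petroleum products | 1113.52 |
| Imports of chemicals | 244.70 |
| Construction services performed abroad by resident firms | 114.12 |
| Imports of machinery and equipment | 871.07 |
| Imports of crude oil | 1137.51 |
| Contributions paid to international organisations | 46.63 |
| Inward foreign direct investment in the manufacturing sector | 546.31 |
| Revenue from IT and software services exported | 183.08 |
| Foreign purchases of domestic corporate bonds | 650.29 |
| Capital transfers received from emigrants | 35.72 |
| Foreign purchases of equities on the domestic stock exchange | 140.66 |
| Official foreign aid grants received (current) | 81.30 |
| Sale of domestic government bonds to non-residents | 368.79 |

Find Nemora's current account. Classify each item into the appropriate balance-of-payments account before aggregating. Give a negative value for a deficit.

-1220.00

Goods: 1113.52 - 1137.51 - 244.70 - 871.07 = -1139.76
Services: -283.00 + 114.12 + 183.08 = 14.20
Primary income: -129.11
Secondary income: 81.30 - 46.63 = 34.67
Current account = (-1139.76) + 14.20 + (-129.11) + 34.67 = -1220.00
(Excluded from the current account — financial account: inward foreign direct investment in the manufacturing sector 546.31, foreign purchases of domestic corporate bonds 650.29, foreign purchases of equities on the domestic stock exchange 140.66, sale of domestic government bonds to non-residents 368.79; capital account: capital transfers received from emigrants 35.72.)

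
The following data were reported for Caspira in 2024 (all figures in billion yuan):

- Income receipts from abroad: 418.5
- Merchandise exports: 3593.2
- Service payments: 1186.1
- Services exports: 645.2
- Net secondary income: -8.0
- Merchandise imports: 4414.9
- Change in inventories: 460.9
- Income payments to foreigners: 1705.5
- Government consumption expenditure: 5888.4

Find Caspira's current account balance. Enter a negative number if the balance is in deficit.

Goods balance = 3593.2 - 4414.9 = -821.7
Services balance = 645.2 - 1186.1 = -540.9
Trade balance (goods + services) = -821.7 + (-540.9) = -1362.6
Net primary income = 418.5 - 1705.5 = -1287.0
Net secondary income = -8.0
Current account = -1362.6 + (-1287.0) + (-8.0) = -2657.6

-2657.6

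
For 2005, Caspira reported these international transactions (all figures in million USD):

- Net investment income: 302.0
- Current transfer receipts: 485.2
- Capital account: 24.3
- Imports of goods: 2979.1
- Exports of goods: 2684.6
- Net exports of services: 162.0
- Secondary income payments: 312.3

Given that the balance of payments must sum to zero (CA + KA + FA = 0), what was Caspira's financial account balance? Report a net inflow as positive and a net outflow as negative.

Goods balance = 2684.6 - 2979.1 = -294.5
Services balance = 162.0
Trade balance (goods + services) = -294.5 + 162.0 = -132.5
Net primary income = 302.0
Net secondary income = 485.2 - 312.3 = 172.9
Current account = -132.5 + 302.0 + 172.9 = 342.4
Financial account = -(342.4 + 24.3) = -366.7

-366.7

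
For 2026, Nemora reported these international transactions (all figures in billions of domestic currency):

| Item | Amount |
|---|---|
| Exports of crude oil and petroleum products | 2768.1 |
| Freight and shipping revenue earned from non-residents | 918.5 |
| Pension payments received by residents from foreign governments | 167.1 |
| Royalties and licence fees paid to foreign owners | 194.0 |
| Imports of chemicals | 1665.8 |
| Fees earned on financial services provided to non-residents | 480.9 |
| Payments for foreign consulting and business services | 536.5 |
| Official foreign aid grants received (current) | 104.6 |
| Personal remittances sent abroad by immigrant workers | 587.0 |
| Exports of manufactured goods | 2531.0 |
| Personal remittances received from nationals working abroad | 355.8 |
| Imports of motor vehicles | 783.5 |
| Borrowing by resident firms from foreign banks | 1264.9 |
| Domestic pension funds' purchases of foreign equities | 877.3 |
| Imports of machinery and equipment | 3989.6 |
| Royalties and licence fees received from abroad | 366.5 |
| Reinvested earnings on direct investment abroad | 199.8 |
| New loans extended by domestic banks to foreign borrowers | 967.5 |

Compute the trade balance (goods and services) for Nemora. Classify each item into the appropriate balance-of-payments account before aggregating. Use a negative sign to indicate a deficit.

-104.4

Goods: 2768.1 - 1665.8 - 3989.6 - 783.5 + 2531.0 = -1139.8
Services: -536.5 + 480.9 + 918.5 + 366.5 - 194.0 = 1035.4
Trade balance = -1139.8 + 1035.4 = -104.4
(Excluded from the trade balance — secondary income: pension payments received by residents from foreign governments 167.1, official foreign aid grants received (current) 104.6, personal remittances sent abroad by immigrant workers 587.0, personal remittances received from nationals working abroad 355.8; financial account: borrowing by resident firms from foreign banks 1264.9, domestic pension funds' purchases of foreign equities 877.3, new loans extended by domestic banks to foreign borrowers 967.5; primary income: reinvested earnings on direct investment abroad 199.8.)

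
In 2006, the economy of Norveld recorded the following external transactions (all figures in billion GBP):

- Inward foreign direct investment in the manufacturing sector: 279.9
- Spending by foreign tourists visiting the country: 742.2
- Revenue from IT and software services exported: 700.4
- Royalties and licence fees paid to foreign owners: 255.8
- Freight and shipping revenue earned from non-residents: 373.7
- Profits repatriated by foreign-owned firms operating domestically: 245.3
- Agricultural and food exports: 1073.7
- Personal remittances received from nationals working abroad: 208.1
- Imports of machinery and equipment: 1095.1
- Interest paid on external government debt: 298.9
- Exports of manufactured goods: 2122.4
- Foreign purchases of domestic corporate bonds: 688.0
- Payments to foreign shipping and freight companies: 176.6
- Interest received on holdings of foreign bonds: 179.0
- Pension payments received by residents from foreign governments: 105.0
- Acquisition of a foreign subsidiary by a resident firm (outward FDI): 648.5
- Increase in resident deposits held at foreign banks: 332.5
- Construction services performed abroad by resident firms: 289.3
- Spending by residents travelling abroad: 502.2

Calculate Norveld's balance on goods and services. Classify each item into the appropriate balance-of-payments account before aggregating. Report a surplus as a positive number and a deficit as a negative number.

3272.0

Goods: -1095.1 + 2122.4 + 1073.7 = 2101.0
Services: -502.2 + 742.2 - 176.6 + 700.4 + 373.7 + 289.3 - 255.8 = 1171.0
Trade balance = 2101.0 + 1171.0 = 3272.0
(Excluded from the trade balance — financial account: inward foreign direct investment in the manufacturing sector 279.9, foreign purchases of domestic corporate bonds 688.0, acquisition of a foreign subsidiary by a resident firm (outward FDI) 648.5, increase in resident deposits held at foreign banks 332.5; primary income: profits repatriated by foreign-owned firms operating domestically 245.3, interest paid on external government debt 298.9, interest received on holdings of foreign bonds 179.0; secondary income: personal remittances received from nationals working abroad 208.1, pension payments received by residents from foreign governments 105.0.)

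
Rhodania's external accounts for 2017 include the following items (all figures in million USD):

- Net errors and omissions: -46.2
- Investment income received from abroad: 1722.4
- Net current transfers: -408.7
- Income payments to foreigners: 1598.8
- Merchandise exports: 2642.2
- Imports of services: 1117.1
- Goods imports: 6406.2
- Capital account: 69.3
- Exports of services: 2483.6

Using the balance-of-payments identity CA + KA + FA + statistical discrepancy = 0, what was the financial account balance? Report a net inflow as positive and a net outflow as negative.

Goods balance = 2642.2 - 6406.2 = -3764.0
Services balance = 2483.6 - 1117.1 = 1366.5
Trade balance (goods + services) = -3764.0 + 1366.5 = -2397.5
Net primary income = 1722.4 - 1598.8 = 123.6
Net secondary income = -408.7
Current account = -2397.5 + 123.6 + (-408.7) = -2682.6
Financial account = -(-2682.6 + 69.3 + (-46.2)) = 2659.5

2659.5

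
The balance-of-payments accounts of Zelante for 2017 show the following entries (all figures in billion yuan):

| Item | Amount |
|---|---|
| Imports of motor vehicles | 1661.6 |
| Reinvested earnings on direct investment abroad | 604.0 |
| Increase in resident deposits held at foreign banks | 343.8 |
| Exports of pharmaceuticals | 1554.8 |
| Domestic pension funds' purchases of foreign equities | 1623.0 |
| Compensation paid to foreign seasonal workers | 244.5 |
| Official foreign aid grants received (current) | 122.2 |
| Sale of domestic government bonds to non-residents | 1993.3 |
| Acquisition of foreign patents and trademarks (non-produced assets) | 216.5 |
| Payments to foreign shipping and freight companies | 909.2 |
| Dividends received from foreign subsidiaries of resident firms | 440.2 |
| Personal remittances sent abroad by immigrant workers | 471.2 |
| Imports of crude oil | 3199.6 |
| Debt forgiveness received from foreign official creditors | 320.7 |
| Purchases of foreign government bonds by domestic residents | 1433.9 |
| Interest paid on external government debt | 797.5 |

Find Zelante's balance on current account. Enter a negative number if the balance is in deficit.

-4562.4

Goods: -1661.6 - 3199.6 + 1554.8 = -3306.4
Services: -909.2
Primary income: 604.0 - 797.5 + 440.2 - 244.5 = 2.2
Secondary income: 122.2 - 471.2 = -349.0
Current account = (-3306.4) + (-909.2) + 2.2 + (-349.0) = -4562.4
(Excluded from the current account — financial account: increase in resident deposits held at foreign banks 343.8, domestic pension funds' purchases of foreign equities 1623.0, sale of domestic government bonds to non-residents 1993.3, purchases of foreign government bonds by domestic residents 1433.9; capital account: acquisition of foreign patents and trademarks (non-produced assets) 216.5, debt forgiveness received from foreign official creditors 320.7.)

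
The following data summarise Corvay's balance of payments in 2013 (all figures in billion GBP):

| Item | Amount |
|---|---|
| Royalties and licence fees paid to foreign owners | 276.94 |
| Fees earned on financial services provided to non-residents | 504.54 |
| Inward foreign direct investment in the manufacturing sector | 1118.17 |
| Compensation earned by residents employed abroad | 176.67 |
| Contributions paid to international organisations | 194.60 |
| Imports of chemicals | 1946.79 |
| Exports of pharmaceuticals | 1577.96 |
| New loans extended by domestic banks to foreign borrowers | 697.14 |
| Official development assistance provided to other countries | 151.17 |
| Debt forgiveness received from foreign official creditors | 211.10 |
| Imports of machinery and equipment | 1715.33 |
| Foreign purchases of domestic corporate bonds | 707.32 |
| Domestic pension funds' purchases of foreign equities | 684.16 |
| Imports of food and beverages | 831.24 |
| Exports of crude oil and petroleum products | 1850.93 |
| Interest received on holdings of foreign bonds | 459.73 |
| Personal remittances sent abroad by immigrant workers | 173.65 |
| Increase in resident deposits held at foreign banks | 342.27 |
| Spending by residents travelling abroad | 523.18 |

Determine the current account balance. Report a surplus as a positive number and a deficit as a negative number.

Goods: 1577.96 + 1850.93 - 831.24 - 1715.33 - 1946.79 = -1064.47
Services: -523.18 + 504.54 - 276.94 = -295.58
Primary income: 176.67 + 459.73 = 636.40
Secondary income: -194.60 - 151.17 - 173.65 = -519.42
Current account = (-1064.47) + (-295.58) + 636.40 + (-519.42) = -1243.07
(Excluded from the current account — financial account: inward foreign direct investment in the manufacturing sector 1118.17, new loans extended by domestic banks to foreign borrowers 697.14, foreign purchases of domestic corporate bonds 707.32, domestic pension funds' purchases of foreign equities 684.16, increase in resident deposits held at foreign banks 342.27; capital account: debt forgiveness received from foreign official creditors 211.10.)

-1243.07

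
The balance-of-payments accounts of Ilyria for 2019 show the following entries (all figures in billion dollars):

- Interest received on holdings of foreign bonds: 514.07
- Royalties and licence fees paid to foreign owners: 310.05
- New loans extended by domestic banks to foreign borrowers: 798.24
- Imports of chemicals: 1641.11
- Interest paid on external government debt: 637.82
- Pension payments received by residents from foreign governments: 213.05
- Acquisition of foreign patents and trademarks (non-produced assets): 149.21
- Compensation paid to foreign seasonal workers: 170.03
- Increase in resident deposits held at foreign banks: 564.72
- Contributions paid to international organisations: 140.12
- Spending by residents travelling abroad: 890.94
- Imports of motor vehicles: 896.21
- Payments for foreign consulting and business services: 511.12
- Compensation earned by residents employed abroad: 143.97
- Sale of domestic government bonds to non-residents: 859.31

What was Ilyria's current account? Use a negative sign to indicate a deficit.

Goods: -896.21 - 1641.11 = -2537.32
Services: -511.12 - 890.94 - 310.05 = -1712.11
Primary income: -637.82 + 143.97 - 170.03 + 514.07 = -149.81
Secondary income: -140.12 + 213.05 = 72.93
Current account = (-2537.32) + (-1712.11) + (-149.81) + 72.93 = -4326.31
(Excluded from the current account — financial account: new loans extended by domestic banks to foreign borrowers 798.24, increase in resident deposits held at foreign banks 564.72, sale of domestic government bonds to non-residents 859.31; capital account: acquisition of foreign patents and trademarks (non-produced assets) 149.21.)

-4326.31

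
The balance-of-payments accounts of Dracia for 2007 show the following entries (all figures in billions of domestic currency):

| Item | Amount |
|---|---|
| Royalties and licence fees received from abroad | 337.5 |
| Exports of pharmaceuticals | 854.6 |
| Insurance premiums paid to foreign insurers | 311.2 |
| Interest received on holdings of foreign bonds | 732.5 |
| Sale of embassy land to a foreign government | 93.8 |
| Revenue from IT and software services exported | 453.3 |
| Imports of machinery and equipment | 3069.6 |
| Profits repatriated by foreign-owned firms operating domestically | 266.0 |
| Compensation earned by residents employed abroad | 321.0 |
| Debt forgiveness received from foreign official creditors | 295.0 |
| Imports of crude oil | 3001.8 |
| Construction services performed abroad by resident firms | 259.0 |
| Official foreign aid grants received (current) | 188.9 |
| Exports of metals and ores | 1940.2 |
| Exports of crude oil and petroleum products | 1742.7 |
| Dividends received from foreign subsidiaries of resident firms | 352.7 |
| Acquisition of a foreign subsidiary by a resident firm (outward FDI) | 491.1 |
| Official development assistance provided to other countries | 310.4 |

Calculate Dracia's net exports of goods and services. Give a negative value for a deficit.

Goods: -3069.6 + 1742.7 - 3001.8 + 854.6 + 1940.2 = -1533.9
Services: 337.5 + 453.3 - 311.2 + 259.0 = 738.6
Trade balance = -1533.9 + 738.6 = -795.3
(Excluded from the trade balance — primary income: interest received on holdings of foreign bonds 732.5, profits repatriated by foreign-owned firms operating domestically 266.0, compensation earned by residents employed abroad 321.0, dividends received from foreign subsidiaries of resident firms 352.7; capital account: sale of embassy land to a foreign government 93.8, debt forgiveness received from foreign official creditors 295.0; secondary income: official foreign aid grants received (current) 188.9, official development assistance provided to other countries 310.4; financial account: acquisition of a foreign subsidiary by a resident firm (outward FDI) 491.1.)

-795.3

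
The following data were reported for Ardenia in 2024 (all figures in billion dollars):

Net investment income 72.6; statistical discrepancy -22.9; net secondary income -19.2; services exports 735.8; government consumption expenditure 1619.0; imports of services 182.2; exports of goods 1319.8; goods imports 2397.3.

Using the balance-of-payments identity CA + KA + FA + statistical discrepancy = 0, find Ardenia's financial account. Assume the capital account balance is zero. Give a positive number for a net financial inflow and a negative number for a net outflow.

Goods balance = 1319.8 - 2397.3 = -1077.5
Services balance = 735.8 - 182.2 = 553.6
Trade balance (goods + services) = -1077.5 + 553.6 = -523.9
Net primary income = 72.6
Net secondary income = -19.2
Current account = -523.9 + 72.6 + (-19.2) = -470.5
Financial account = -(-470.5 + (-22.9)) = 493.4

493.4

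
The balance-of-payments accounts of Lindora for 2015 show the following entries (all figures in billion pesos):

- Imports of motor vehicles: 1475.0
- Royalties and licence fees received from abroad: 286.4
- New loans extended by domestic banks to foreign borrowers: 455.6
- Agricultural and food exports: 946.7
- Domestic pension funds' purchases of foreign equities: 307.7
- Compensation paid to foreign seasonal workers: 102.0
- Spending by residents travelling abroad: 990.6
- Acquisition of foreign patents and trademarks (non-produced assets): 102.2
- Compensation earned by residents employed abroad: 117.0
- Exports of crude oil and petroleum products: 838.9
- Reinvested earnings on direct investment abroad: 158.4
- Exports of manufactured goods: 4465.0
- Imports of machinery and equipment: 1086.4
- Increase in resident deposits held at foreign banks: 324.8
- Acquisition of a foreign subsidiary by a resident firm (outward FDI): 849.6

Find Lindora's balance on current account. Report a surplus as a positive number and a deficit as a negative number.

Goods: 4465.0 + 838.9 - 1086.4 + 946.7 - 1475.0 = 3689.2
Services: 286.4 - 990.6 = -704.2
Primary income: 117.0 - 102.0 + 158.4 = 173.4
Current account = 3689.2 + (-704.2) + 173.4 = 3158.4
(Excluded from the current account — financial account: new loans extended by domestic banks to foreign borrowers 455.6, domestic pension funds' purchases of foreign equities 307.7, increase in resident deposits held at foreign banks 324.8, acquisition of a foreign subsidiary by a resident firm (outward FDI) 849.6; capital account: acquisition of foreign patents and trademarks (non-produced assets) 102.2.)

3158.4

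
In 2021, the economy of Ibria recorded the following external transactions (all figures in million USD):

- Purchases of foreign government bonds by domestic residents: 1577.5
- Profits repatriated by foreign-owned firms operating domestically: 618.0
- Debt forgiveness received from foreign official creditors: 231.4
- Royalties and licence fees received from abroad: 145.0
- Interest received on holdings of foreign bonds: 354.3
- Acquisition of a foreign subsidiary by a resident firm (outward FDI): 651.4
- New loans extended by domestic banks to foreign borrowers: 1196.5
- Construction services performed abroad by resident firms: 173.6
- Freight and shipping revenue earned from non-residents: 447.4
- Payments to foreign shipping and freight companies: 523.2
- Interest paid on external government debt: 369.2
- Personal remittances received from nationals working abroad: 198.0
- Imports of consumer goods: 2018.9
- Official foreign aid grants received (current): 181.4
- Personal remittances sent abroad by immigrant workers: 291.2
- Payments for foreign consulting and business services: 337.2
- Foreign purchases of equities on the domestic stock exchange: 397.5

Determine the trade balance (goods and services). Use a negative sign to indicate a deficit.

Goods: -2018.9
Services: 145.0 + 447.4 + 173.6 - 337.2 - 523.2 = -94.4
Trade balance = -2018.9 + (-94.4) = -2113.3
(Excluded from the trade balance — financial account: purchases of foreign government bonds by domestic residents 1577.5, acquisition of a foreign subsidiary by a resident firm (outward FDI) 651.4, new loans extended by domestic banks to foreign borrowers 1196.5, foreign purchases of equities on the domestic stock exchange 397.5; primary income: profits repatriated by foreign-owned firms operating domestically 618.0, interest received on holdings of foreign bonds 354.3, interest paid on external government debt 369.2; capital account: debt forgiveness received from foreign official creditors 231.4; secondary income: personal remittances received from nationals working abroad 198.0, official foreign aid grants received (current) 181.4, personal remittances sent abroad by immigrant workers 291.2.)

-2113.3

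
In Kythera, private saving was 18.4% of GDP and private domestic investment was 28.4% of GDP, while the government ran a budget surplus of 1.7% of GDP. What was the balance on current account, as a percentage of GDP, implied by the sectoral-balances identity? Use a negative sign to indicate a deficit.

-8.3

By the sectoral-balances identity, CA = (S_private - I) + (T - G).
Private balance = 18.4 - 28.4 = -10.0
Government balance (T - G) = 1.7
CA = -10.0 + 1.7 = -8.3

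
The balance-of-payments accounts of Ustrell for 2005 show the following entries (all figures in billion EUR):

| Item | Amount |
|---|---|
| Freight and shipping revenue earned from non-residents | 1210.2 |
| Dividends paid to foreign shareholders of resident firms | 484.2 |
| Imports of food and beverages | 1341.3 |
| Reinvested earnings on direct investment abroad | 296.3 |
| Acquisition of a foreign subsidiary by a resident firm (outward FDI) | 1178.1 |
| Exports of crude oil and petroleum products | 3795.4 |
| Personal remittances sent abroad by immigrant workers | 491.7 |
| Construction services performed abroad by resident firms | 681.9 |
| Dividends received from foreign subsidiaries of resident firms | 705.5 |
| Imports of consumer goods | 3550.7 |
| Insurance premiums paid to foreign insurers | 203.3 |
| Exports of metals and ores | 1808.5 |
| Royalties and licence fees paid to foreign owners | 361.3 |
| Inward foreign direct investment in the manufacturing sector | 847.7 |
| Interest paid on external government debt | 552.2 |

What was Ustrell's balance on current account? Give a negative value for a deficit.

1513.1

Goods: 3795.4 - 1341.3 - 3550.7 + 1808.5 = 711.9
Services: -203.3 - 361.3 + 681.9 + 1210.2 = 1327.5
Primary income: -484.2 + 296.3 - 552.2 + 705.5 = -34.6
Secondary income: -491.7
Current account = 711.9 + 1327.5 + (-34.6) + (-491.7) = 1513.1
(Excluded from the current account — financial account: acquisition of a foreign subsidiary by a resident firm (outward FDI) 1178.1, inward foreign direct investment in the manufacturing sector 847.7.)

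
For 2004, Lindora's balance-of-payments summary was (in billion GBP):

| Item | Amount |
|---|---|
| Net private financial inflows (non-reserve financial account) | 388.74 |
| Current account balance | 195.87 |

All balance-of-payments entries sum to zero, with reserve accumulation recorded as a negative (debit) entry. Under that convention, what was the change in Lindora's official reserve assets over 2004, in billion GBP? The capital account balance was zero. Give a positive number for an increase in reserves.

Official reserve transactions balance = -(195.87 + 388.74) = -584.61
An accumulation of reserves is recorded as a debit (negative entry), so the change in the stock of reserves is the negative of that balance.
Change in official reserves = -(-584.61) = 584.61

584.61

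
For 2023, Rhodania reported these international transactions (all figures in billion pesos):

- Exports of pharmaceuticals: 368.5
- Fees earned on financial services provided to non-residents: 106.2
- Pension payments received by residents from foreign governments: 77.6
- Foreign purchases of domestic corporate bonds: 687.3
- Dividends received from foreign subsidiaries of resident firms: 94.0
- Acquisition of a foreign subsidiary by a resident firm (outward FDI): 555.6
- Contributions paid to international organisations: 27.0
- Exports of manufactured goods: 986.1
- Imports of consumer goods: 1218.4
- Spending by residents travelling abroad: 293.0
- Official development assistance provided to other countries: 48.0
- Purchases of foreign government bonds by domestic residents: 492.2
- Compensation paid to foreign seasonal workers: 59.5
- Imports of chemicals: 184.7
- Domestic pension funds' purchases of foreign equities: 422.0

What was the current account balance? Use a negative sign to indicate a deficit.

Goods: 368.5 + 986.1 - 1218.4 - 184.7 = -48.5
Services: 106.2 - 293.0 = -186.8
Primary income: 94.0 - 59.5 = 34.5
Secondary income: -27.0 + 77.6 - 48.0 = 2.6
Current account = (-48.5) + (-186.8) + 34.5 + 2.6 = -198.2
(Excluded from the current account — financial account: foreign purchases of domestic corporate bonds 687.3, acquisition of a foreign subsidiary by a resident firm (outward FDI) 555.6, purchases of foreign government bonds by domestic residents 492.2, domestic pension funds' purchases of foreign equities 422.0.)

-198.2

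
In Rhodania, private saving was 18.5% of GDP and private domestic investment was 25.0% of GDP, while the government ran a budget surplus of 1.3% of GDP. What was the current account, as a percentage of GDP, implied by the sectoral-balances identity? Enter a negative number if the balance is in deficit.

By the sectoral-balances identity, CA = (S_private - I) + (T - G).
Private balance = 18.5 - 25.0 = -6.5
Government balance (T - G) = 1.3
CA = -6.5 + 1.3 = -5.2

-5.2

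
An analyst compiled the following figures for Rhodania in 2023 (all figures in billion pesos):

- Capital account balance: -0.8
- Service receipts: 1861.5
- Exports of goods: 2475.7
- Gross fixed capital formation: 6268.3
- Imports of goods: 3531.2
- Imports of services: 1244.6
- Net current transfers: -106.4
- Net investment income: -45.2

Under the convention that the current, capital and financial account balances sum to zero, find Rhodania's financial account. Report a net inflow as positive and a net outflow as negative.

Goods balance = 2475.7 - 3531.2 = -1055.5
Services balance = 1861.5 - 1244.6 = 616.9
Trade balance (goods + services) = -1055.5 + 616.9 = -438.6
Net primary income = -45.2
Net secondary income = -106.4
Current account = -438.6 + (-45.2) + (-106.4) = -590.2
Financial account = -(-590.2 + (-0.8)) = 591.0

591.0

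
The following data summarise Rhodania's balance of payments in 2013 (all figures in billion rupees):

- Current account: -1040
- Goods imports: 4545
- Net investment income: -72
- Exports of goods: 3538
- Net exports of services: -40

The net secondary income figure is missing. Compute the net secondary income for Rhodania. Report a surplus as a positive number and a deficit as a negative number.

Current account = goods balance + services balance + net primary income + net secondary income
Sum of the known components = -1119
Net secondary income = CA - (known components) = -1040 - (-1119) = 79

79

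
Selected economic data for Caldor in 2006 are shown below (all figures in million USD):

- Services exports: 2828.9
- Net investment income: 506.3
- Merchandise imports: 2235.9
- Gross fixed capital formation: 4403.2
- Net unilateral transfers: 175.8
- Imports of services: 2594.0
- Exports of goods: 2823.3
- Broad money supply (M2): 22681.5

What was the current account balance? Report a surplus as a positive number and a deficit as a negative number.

Goods balance = 2823.3 - 2235.9 = 587.4
Services balance = 2828.9 - 2594.0 = 234.9
Trade balance (goods + services) = 587.4 + 234.9 = 822.3
Net primary income = 506.3
Net secondary income = 175.8
Current account = 822.3 + 506.3 + 175.8 = 1504.4

1504.4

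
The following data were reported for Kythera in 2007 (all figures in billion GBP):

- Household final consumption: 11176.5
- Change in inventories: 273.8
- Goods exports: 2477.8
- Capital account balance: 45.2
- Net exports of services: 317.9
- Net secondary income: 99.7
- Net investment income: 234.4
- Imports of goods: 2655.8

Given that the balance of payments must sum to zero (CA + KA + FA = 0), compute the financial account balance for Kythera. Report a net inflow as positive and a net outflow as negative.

Goods balance = 2477.8 - 2655.8 = -178.0
Services balance = 317.9
Trade balance (goods + services) = -178.0 + 317.9 = 139.9
Net primary income = 234.4
Net secondary income = 99.7
Current account = 139.9 + 234.4 + 99.7 = 474.0
Financial account = -(474.0 + 45.2) = -519.2

-519.2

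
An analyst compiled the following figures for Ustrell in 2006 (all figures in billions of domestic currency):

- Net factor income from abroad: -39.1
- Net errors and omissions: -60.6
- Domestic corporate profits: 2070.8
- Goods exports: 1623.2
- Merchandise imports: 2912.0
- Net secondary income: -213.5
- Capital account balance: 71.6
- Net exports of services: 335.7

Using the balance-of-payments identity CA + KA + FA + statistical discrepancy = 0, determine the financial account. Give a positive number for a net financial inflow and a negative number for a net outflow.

Goods balance = 1623.2 - 2912.0 = -1288.8
Services balance = 335.7
Trade balance (goods + services) = -1288.8 + 335.7 = -953.1
Net primary income = -39.1
Net secondary income = -213.5
Current account = -953.1 + (-39.1) + (-213.5) = -1205.7
Financial account = -(-1205.7 + 71.6 + (-60.6)) = 1194.7

1194.7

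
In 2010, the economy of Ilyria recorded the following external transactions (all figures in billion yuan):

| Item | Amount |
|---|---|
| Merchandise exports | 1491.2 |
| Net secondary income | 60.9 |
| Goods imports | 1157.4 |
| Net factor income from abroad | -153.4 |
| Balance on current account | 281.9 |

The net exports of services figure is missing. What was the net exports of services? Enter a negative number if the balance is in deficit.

Current account = goods balance + services balance + net primary income + net secondary income
Sum of the known components = 241.3
Net exports of services = CA - (known components) = 281.9 - 241.3 = 40.6

40.6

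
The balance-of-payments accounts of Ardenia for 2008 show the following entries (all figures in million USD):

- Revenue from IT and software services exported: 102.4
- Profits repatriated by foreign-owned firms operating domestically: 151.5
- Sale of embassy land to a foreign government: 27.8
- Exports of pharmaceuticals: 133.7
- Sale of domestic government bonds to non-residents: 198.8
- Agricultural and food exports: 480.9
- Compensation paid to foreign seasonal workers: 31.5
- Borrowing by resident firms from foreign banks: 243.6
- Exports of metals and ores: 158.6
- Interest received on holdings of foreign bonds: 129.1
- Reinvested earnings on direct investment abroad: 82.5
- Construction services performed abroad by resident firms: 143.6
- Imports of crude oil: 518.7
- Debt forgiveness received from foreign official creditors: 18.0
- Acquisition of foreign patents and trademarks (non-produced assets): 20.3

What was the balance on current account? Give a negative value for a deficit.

529.1

Goods: -518.7 + 133.7 + 158.6 + 480.9 = 254.5
Services: 143.6 + 102.4 = 246.0
Primary income: -151.5 - 31.5 + 129.1 + 82.5 = 28.6
Current account = 254.5 + 246.0 + 28.6 = 529.1
(Excluded from the current account — capital account: sale of embassy land to a foreign government 27.8, debt forgiveness received from foreign official creditors 18.0, acquisition of foreign patents and trademarks (non-produced assets) 20.3; financial account: sale of domestic government bonds to non-residents 198.8, borrowing by resident firms from foreign banks 243.6.)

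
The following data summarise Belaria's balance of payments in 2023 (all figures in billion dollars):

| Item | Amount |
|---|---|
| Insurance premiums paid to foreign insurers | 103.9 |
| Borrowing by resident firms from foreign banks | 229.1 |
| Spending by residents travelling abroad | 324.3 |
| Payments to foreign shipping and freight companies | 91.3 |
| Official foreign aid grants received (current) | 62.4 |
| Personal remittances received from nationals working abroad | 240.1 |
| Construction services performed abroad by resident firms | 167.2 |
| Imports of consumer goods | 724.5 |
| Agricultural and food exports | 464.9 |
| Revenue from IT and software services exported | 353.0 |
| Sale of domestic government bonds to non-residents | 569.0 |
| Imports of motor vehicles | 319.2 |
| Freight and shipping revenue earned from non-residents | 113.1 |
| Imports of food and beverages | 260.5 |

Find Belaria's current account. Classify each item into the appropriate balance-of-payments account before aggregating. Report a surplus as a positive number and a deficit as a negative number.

-423.0

Goods: -319.2 - 260.5 + 464.9 - 724.5 = -839.3
Services: 113.1 - 103.9 - 324.3 + 167.2 + 353.0 - 91.3 = 113.8
Secondary income: 240.1 + 62.4 = 302.5
Current account = (-839.3) + 113.8 + 302.5 = -423.0
(Excluded from the current account — financial account: borrowing by resident firms from foreign banks 229.1, sale of domestic government bonds to non-residents 569.0.)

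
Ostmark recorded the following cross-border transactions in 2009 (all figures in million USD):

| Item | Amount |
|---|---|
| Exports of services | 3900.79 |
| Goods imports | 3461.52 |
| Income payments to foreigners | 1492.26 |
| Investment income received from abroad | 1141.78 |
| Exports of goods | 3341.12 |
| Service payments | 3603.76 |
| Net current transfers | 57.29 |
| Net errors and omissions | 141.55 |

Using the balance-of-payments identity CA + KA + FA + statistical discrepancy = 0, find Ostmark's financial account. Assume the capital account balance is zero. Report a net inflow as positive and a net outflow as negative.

Goods balance = 3341.12 - 3461.52 = -120.40
Services balance = 3900.79 - 3603.76 = 297.03
Trade balance (goods + services) = -120.40 + 297.03 = 176.63
Net primary income = 1141.78 - 1492.26 = -350.48
Net secondary income = 57.29
Current account = 176.63 + (-350.48) + 57.29 = -116.56
Financial account = -(-116.56 + 141.55) = -24.99

-24.99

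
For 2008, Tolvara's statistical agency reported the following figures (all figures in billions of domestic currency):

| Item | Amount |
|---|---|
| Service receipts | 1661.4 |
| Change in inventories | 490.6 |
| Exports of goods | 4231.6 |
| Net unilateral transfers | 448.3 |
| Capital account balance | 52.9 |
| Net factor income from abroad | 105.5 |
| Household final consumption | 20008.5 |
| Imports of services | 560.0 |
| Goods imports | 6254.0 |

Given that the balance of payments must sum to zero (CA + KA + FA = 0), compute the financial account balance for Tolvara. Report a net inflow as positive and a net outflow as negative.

314.3

Goods balance = 4231.6 - 6254.0 = -2022.4
Services balance = 1661.4 - 560.0 = 1101.4
Trade balance (goods + services) = -2022.4 + 1101.4 = -921.0
Net primary income = 105.5
Net secondary income = 448.3
Current account = -921.0 + 105.5 + 448.3 = -367.2
Financial account = -(-367.2 + 52.9) = 314.3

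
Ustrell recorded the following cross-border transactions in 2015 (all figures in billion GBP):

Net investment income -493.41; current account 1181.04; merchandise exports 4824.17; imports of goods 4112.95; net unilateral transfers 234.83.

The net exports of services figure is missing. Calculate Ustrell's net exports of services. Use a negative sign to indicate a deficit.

Current account = goods balance + services balance + net primary income + net secondary income
Sum of the known components = 452.64
Net exports of services = CA - (known components) = 1181.04 - 452.64 = 728.40

728.40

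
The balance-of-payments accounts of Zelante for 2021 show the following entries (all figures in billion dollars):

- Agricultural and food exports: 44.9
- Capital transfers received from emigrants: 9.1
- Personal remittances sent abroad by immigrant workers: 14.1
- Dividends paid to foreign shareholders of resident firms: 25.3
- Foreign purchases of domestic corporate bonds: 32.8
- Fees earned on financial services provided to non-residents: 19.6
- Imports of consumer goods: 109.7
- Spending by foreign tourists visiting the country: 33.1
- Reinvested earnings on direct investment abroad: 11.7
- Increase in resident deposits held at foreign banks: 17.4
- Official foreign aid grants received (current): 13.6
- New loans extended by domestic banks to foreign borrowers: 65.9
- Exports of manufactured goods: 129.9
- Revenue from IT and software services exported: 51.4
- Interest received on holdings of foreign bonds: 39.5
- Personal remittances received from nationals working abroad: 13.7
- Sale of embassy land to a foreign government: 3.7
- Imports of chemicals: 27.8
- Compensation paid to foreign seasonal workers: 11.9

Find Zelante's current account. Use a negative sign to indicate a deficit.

Goods: 44.9 + 129.9 - 27.8 - 109.7 = 37.3
Services: 19.6 + 33.1 + 51.4 = 104.1
Primary income: -11.9 - 25.3 + 11.7 + 39.5 = 14.0
Secondary income: 13.6 + 13.7 - 14.1 = 13.2
Current account = 37.3 + 104.1 + 14.0 + 13.2 = 168.6
(Excluded from the current account — capital account: capital transfers received from emigrants 9.1, sale of embassy land to a foreign government 3.7; financial account: foreign purchases of domestic corporate bonds 32.8, increase in resident deposits held at foreign banks 17.4, new loans extended by domestic banks to foreign borrowers 65.9.)

168.6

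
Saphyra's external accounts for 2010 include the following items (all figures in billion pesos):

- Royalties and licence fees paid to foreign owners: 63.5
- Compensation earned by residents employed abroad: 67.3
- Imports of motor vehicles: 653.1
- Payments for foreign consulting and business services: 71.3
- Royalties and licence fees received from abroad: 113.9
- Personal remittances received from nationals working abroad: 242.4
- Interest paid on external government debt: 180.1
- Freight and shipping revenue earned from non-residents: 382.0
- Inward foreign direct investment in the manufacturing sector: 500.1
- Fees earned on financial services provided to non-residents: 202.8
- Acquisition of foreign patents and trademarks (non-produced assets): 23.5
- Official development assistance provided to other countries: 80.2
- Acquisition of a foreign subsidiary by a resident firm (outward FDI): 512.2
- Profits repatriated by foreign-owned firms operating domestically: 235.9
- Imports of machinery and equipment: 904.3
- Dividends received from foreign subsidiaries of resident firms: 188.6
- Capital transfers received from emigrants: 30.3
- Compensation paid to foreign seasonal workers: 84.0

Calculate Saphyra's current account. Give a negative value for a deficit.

Goods: -653.1 - 904.3 = -1557.4
Services: 113.9 - 71.3 - 63.5 + 202.8 + 382.0 = 563.9
Primary income: 188.6 - 235.9 - 180.1 + 67.3 - 84.0 = -244.1
Secondary income: 242.4 - 80.2 = 162.2
Current account = (-1557.4) + 563.9 + (-244.1) + 162.2 = -1075.4
(Excluded from the current account — financial account: inward foreign direct investment in the manufacturing sector 500.1, acquisition of a foreign subsidiary by a resident firm (outward FDI) 512.2; capital account: acquisition of foreign patents and trademarks (non-produced assets) 23.5, capital transfers received from emigrants 30.3.)

-1075.4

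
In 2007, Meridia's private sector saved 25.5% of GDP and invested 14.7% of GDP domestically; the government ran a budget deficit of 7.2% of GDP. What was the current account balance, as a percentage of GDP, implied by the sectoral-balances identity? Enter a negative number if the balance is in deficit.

By the sectoral-balances identity, CA = (S_private - I) + (T - G).
Private balance = 25.5 - 14.7 = 10.8
Government balance (T - G) = -7.2
CA = 10.8 + (-7.2) = 3.6

3.6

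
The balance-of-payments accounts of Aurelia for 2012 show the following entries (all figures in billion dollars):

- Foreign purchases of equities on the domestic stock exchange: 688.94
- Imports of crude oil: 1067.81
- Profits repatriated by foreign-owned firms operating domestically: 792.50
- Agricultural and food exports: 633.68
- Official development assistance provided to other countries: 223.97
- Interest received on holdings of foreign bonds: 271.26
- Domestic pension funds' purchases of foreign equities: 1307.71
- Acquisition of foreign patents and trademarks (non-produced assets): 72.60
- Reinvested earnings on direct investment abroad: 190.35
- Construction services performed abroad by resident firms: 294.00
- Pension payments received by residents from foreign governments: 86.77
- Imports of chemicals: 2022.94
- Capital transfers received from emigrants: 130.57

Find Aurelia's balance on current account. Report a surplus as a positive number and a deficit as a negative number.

-2631.16

Goods: 633.68 - 2022.94 - 1067.81 = -2457.07
Services: 294.00
Primary income: 271.26 - 792.50 + 190.35 = -330.89
Secondary income: -223.97 + 86.77 = -137.20
Current account = (-2457.07) + 294.00 + (-330.89) + (-137.20) = -2631.16
(Excluded from the current account — financial account: foreign purchases of equities on the domestic stock exchange 688.94, domestic pension funds' purchases of foreign equities 1307.71; capital account: acquisition of foreign patents and trademarks (non-produced assets) 72.60, capital transfers received from emigrants 130.57.)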